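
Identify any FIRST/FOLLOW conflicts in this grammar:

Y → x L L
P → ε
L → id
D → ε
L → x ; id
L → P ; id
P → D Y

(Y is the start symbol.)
A FIRST/FOLLOW conflict occurs when a non-terminal N has a nullable alternative N → β (β ⇒* ε) and another alternative N → α with FIRST(α) ∩ FOLLOW(N) ≠ ∅: on such a lookahead the parser cannot decide between expanding α and letting N vanish via β.

Nullable non-terminals: D, P.
FIRST sets used below: FIRST(D) = { ε }, FIRST(Y) = { 'x' }
D has a nullable alternative but only one production, so nothing to check.

P: nullable alternative(s) P → ε; FOLLOW(P) = { ';' }
  P → ε: FIRST \ {ε} = { } — this is the only nullable alternative, skip
  P → D Y: FIRST \ {ε} = { 'x' } — disjoint from FOLLOW(P)

L, Y have no nullable alternative, so no FIRST/FOLLOW check is needed there.

No FIRST/FOLLOW conflicts found.

Answer: No FIRST/FOLLOW conflicts.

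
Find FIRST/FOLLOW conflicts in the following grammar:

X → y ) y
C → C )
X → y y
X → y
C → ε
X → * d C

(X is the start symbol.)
Yes. C → C ')' with FOLLOW(C) on { ')' }

A FIRST/FOLLOW conflict occurs when a non-terminal N has a nullable alternative N → β (β ⇒* ε) and another alternative N → α with FIRST(α) ∩ FOLLOW(N) ≠ ∅: on such a lookahead the parser cannot decide between expanding α and letting N vanish via β.

Nullable non-terminals: C.
FIRST sets used below: FIRST(C) = { ')', ε }

C: nullable alternative(s) C → ε; FOLLOW(C) = { $, ')' }
  C → C ): FIRST \ {ε} = { ')' } — overlaps FOLLOW(C) on { ')' }: CONFLICT
  C → ε: FIRST \ {ε} = { } — this is the only nullable alternative, skip

X has no nullable alternative, so no FIRST/FOLLOW check is needed there.

So the grammar has 1 FIRST/FOLLOW conflict (marked CONFLICT above).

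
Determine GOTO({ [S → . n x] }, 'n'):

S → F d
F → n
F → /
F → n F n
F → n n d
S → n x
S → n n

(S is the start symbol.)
{ [S → n . x] }

GOTO(I, 'n') = CLOSURE({ [A → αX.β] : [A → α.Xβ] ∈ I, X = 'n' })

Items with dot before 'n', with the dot advanced:
  [S → . n x] → [S → n . x]
Closure adds nothing (no advanced item has the dot before a non-terminal).

GOTO = { [S → n . x] }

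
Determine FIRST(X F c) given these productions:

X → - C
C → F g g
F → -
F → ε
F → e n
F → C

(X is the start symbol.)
FIRST sets of the non-terminals involved (from the grammar, by fixed-point iteration):
  FIRST(X) = { '-' }

To compute FIRST(X F c), process the symbols left to right:
Symbol X is a non-terminal. Add FIRST(X) \ {ε} = { '-' }
X is not nullable (ε ∉ FIRST(X)), so stop here.
FIRST(X F c) = { '-' }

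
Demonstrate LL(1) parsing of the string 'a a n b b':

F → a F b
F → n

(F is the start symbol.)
LL(1) parsing maintains a stack (initially the start symbol over $) and the input. At each step: if the stack top is a terminal, match it against the current input token; if it is a non-terminal N, replace it with the RHS of M[N, lookahead] (the unique production whose predict set contains the lookahead).

Stack is shown with the top on the left.

Stack      Input        Action
------------------------------
F $        a a n b b $  output F → a F b
a F b $    a a n b b $  match 'a'
F b $      a n b b $    output F → a F b
a F b b $  a n b b $    match 'a'
F b b $    n b b $      output F → n
n b b $    n b b $      match 'n'
b b $      b b $        match 'b'
b $        b $          match 'b'
$          $            accept

The string is accepted.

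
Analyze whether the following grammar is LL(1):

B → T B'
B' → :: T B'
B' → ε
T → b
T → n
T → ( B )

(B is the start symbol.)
Yes, the grammar is LL(1).

A grammar is LL(1) if for each non-terminal N with multiple productions, the predict sets of those productions are pairwise disjoint, where PREDICT(N → α) = (FIRST(α) \ {ε}) ∪ (FOLLOW(N) if α ⇒* ε).

Relevant sets:
  FOLLOW(B') = { $, ')' }

For B':
  PREDICT(B' → :: T B') = { '::' }
  PREDICT(B' → ε) = { $, ')' }
For T:
  PREDICT(T → b) = { 'b' }
  PREDICT(T → n) = { 'n' }
  PREDICT(T → '(' B ')') = { '(' }
B has a single production, so nothing to check there.

All predict sets are disjoint. The grammar IS LL(1).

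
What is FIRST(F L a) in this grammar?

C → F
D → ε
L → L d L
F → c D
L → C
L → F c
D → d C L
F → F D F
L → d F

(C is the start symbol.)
FIRST sets of the non-terminals involved (from the grammar, by fixed-point iteration):
  FIRST(F) = { 'c' }

To compute FIRST(F L a), process the symbols left to right:
Symbol F is a non-terminal. Add FIRST(F) \ {ε} = { 'c' }
F is not nullable (ε ∉ FIRST(F)), so stop here.
FIRST(F L a) = { 'c' }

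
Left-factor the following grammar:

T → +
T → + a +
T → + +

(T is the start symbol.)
T → + T'
T' → ε
T' → a +
T' → +

Left-factoring transforms A → αβ₁ | αβ₂ into A → αA' and A' → β₁ | β₂
(α is the longest common prefix among the alternatives). Repeat until
no nonterminal has two alternatives with a common prefix.

Round 1: T has alternatives sharing prefix '+'. Introduce T': T → + T'
  Add: T' → ε
  Add: T' → a +
  Add: T' → +

No remaining common prefixes — done.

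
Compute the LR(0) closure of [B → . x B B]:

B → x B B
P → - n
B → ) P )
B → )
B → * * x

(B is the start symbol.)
To compute CLOSURE, for each item [A → α.Bβ] where B is a non-terminal, add [B → .γ] for all productions B → γ; repeat for the newly added items until nothing changes.

Start with: [B → . x B B]
The dot precedes the terminal x, so nothing is added.

CLOSURE = { [B → . x B B] }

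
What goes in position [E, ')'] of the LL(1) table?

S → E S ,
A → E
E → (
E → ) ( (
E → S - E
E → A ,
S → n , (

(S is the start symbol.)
To find M[E, ')'], we find productions for E where ')' is in the predict set (PREDICT(N → α) = (FIRST(α) \ {ε}) ∪ (FOLLOW(N) if α ⇒* ε)).

Relevant sets:
  FIRST(S) = { '(', ')', 'n' }
  FIRST(A) = { '(', ')', 'n' }

E → (: PREDICT = { '(' }
E → ) ( (: PREDICT = { ')' }
  ')' is in predict set, so this production goes in M[E, ')']
E → S - E: PREDICT = { '(', ')', 'n' }
  ')' is in predict set, so this production goes in M[E, ')']
E → A ,: PREDICT = { '(', ')', 'n' }
  ')' is in predict set, so this production goes in M[E, ')']

M[E, ')'] = E → ) ( (, E → S - E, E → A ,  (a multiply-defined cell — the grammar is not LL(1))

Answer: E → ) ( (, E → S - E, E → A ,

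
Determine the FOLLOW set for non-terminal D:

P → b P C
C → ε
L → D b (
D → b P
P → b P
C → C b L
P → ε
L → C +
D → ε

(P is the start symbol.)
To compute FOLLOW(D), find every occurrence of D on a right-hand side N → α D β: add FIRST(β) \ {ε}, and if β is empty or nullable also add FOLLOW(N). Iterate to a fixed point.

In L → D b (: D is followed by b '(', add FIRST(b '(') \ {ε} = { 'b' }

Taking the union: FOLLOW(D) = { 'b' }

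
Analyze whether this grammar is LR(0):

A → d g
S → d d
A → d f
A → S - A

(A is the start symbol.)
Yes, the grammar is LR(0)

Augment with A' → A and build the canonical LR(0) collection (I0 = CLOSURE({[A' → . A]}), then GOTO on every symbol after a dot until no new states appear). It has 9 states:
  I0: { [A → . S - A], [A → . d f], [A → . d g], [A' → . A], [S → . d d] }  — shift
  I1: { [A' → A .] }  — accept
  I2: { [A → S . - A] }  — shift
  I3: { [A → d . f], [A → d . g], [S → d . d] }  — shift
  I4: { [S → d d .] }  — reduce
  I5: { [A → d f .] }  — reduce
  I6: { [A → d g .] }  — reduce
  I7: { [A → . S - A], [A → . d f], [A → . d g], [A → S - . A], [S → . d d] }  — shift
  I8: { [A → S - A .] }  — reduce

Every state is either a pure shift/goto state or contains exactly one complete item and nothing to shift — no conflicts. The grammar is LR(0).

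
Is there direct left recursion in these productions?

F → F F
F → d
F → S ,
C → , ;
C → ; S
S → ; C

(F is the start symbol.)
Yes, F is left-recursive

F → F F: LEFT RECURSIVE (starts with F)
F → d: starts with d
F → S ,: starts with S
C → , ;: starts with ','
C → ; S: starts with ';'
S → ; C: starts with ';'

The grammar has direct left recursion on: F.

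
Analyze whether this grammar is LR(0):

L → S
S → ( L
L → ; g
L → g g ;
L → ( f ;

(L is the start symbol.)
A grammar is LR(0) if no state in the canonical LR(0) collection has:
  - both a shift item (dot before a terminal) and a complete item (shift-reduce conflict), or
  - two or more complete items (reduce-reduce conflict; the accept item [L' → L .] counts as a complete item here).

Augment with L' → L and build the canonical LR(0) collection (I0 = CLOSURE({[L' → . L]}), then GOTO on every symbol after a dot until no new states appear). It has 12 states:
  I0: { [L → . ( f ;], [L → . ; g], [L → . S], [L → . g g ;], [L' → . L], [S → . ( L] }  — shift
  I1: { [L → ( . f ;], [L → . ( f ;], [L → . ; g], [L → . S], [L → . g g ;], [S → ( . L], [S → . ( L] }  — shift
  I2: { [L → ; . g] }  — shift
  I3: { [L' → L .] }  — accept
  I4: { [L → S .] }  — reduce
  I5: { [L → g . g ;] }  — shift
  I6: { [L → g g . ;] }  — shift
  I7: { [L → g g ; .] }  — reduce
  I8: { [L → ; g .] }  — reduce
  I9: { [S → ( L .] }  — reduce
  I10: { [L → ( f . ;] }  — shift
  I11: { [L → ( f ; .] }  — reduce

Every state is either a pure shift/goto state or contains exactly one complete item and nothing to shift — no conflicts. The grammar is LR(0).

Answer: Yes, the grammar is LR(0)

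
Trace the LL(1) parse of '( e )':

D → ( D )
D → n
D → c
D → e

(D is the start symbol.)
Stack is shown with the top on the left.

Stack    Input    Action
------------------------
D $      ( e ) $  output D → ( D )
( D ) $  ( e ) $  match '('
D ) $    e ) $    output D → e
e ) $    e ) $    match 'e'
) $      ) $      match ')'
$        $        accept

The string is accepted.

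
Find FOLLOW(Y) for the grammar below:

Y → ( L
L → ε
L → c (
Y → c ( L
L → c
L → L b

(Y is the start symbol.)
{ $ }

To compute FOLLOW(Y), find every occurrence of Y on a right-hand side N → α Y β: add FIRST(β) \ {ε}, and if β is empty or nullable also add FOLLOW(N). Iterate to a fixed point.

Y is the start symbol, so $ ∈ FOLLOW(Y).
Y does not occur on any right-hand side.

Taking the union: FOLLOW(Y) = { $ }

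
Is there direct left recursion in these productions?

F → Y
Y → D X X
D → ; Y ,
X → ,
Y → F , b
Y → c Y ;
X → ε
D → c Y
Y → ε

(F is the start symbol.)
Direct left recursion occurs when N → N α for some non-terminal N (the right-hand side begins with the left-hand side itself).

F → Y: starts with Y
Y → D X X: starts with D
D → ; Y ,: starts with ';'
X → ,: starts with ','
Y → F , b: starts with F
Y → c Y ;: starts with c
X → ε: starts with ε
D → c Y: starts with c
Y → ε: starts with ε

No direct left recursion found.

Answer: No direct left recursion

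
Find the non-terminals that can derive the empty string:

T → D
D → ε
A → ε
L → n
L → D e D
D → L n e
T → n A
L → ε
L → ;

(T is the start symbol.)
ε-productions: D → ε, A → ε, L → ε
So D, A, L are immediately nullable.
T → D: every symbol on the right is nullable, so T is nullable too.
Every non-terminal is now nullable.
Nullable = { 'A', 'D', 'L', 'T' }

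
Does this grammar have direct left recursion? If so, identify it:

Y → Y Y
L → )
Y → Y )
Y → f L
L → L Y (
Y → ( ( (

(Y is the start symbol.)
Yes, Y, L are left-recursive

Direct left recursion occurs when N → N α for some non-terminal N (the right-hand side begins with the left-hand side itself).

Y → Y Y: LEFT RECURSIVE (starts with Y)
L → ): starts with ')'
Y → Y ): LEFT RECURSIVE (starts with Y)
Y → f L: starts with f
L → L Y (: LEFT RECURSIVE (starts with L)
Y → ( ( (: starts with '('

The grammar has direct left recursion on: Y, L.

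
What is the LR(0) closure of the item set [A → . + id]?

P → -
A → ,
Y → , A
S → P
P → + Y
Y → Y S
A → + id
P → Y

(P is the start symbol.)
{ [A → . + id] }

To compute CLOSURE, for each item [A → α.Bβ] where B is a non-terminal, add [B → .γ] for all productions B → γ; repeat for the newly added items until nothing changes.

Start with: [A → . + id]
The dot precedes the terminal '+', so nothing is added.

CLOSURE = { [A → . + id] }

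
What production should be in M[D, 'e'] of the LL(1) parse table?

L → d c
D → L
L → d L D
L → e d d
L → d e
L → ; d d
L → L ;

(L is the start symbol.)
D → L

To find M[D, 'e'], we find productions for D where 'e' is in the predict set (PREDICT(N → α) = (FIRST(α) \ {ε}) ∪ (FOLLOW(N) if α ⇒* ε)).

Relevant sets:
  FIRST(L) = { ';', 'd', 'e' }

D → L: PREDICT = { ';', 'd', 'e' }
  'e' is in predict set, so this production goes in M[D, 'e']

M[D, 'e'] = D → L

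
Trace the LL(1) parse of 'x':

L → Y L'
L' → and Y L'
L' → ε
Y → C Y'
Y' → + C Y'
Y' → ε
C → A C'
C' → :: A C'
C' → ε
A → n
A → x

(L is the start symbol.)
LL(1) parsing maintains a stack (initially the start symbol over $) and the input. At each step: if the stack top is a terminal, match it against the current input token; if it is a non-terminal N, replace it with the RHS of M[N, lookahead] (the unique production whose predict set contains the lookahead).

Stack is shown with the top on the left.

Stack         Input  Action
---------------------------
L $           x $    output L → Y L'
Y L' $        x $    output Y → C Y'
C Y' L' $     x $    output C → A C'
A C' Y' L' $  x $    output A → x
x C' Y' L' $  x $    match 'x'
C' Y' L' $    $      output C' → ε
Y' L' $       $      output Y' → ε
L' $          $      output L' → ε
$             $      accept

The string is accepted.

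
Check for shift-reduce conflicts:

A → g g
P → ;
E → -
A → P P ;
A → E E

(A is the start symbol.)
No shift-reduce conflicts

Augment with A' → A and build the canonical LR(0) collection (I0 = CLOSURE({[A' → . A]}), then GOTO on every symbol after a dot until no new states appear). It has 11 states:
  I0: { [A → . E E], [A → . P P ;], [A → . g g], [A' → . A], [E → . -], [P → . ;] }  — shift
  I1: { [E → - .] }  — reduce
  I2: { [P → ; .] }  — reduce
  I3: { [A' → A .] }  — accept
  I4: { [A → E . E], [E → . -] }  — shift
  I5: { [A → P . P ;], [P → . ;] }  — shift
  I6: { [A → g . g] }  — shift
  I7: { [A → g g .] }  — reduce
  I8: { [A → P P . ;] }  — shift
  I9: { [A → P P ; .] }  — reduce
  I10: { [A → E E .] }  — reduce

No state contains both a complete item and a shift item.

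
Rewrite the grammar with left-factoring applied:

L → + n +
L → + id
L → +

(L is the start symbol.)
Left-factoring transforms A → αβ₁ | αβ₂ into A → αA' and A' → β₁ | β₂
(α is the longest common prefix among the alternatives). Repeat until
no nonterminal has two alternatives with a common prefix.

Round 1: L has alternatives sharing prefix '+'. Introduce L': L → + L'
  Add: L' → n +
  Add: L' → id
  Add: L' → ε

No remaining common prefixes — done.

Resulting grammar:
L → + L'
L' → n +
L' → id
L' → ε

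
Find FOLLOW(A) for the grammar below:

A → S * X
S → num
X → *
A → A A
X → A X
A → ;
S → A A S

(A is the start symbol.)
{ $, '*', ';', 'num' }

To compute FOLLOW(A), find every occurrence of A on a right-hand side N → α A β: add FIRST(β) \ {ε}, and if β is empty or nullable also add FOLLOW(N). Iterate to a fixed point.

A is the start symbol, so $ ∈ FOLLOW(A).
In A → A A: A is followed by A, add FIRST(A) \ {ε} = { ';', 'num' }
In A → A A: A is at the end; this adds FOLLOW(A) to itself — nothing new
In X → A X: A is followed by X, add FIRST(X) \ {ε} = { '*', ';', 'num' }
In S → A A S: A is followed by A S, add FIRST(A S) \ {ε} = { ';', 'num' }
In S → A A S: A is followed by S, add FIRST(S) \ {ε} = { ';', 'num' }

Taking the union: FOLLOW(A) = { $, '*', ';', 'num' }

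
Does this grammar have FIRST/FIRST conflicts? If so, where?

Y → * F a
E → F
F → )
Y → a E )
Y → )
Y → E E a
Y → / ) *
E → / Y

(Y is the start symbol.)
Yes. Y → ')' / Y → E E a on { ')' }; Y → E E a / Y → '/' ')' '*' on { '/' }

FIRST sets of the non-terminals at (or reachable through a nullable prefix from) the front of some alternative:
  FIRST(E) = { ')', '/' }
  FIRST(F) = { ')' }

Productions for Y:
  Y → * F a: FIRST = { '*' }
  Y → a E ): FIRST = { 'a' }
  Y → ): FIRST = { ')' }
  Y → E E a: FIRST = { ')', '/' }
  Y → / ) *: FIRST = { '/' }
Productions for E:
  E → F: FIRST = { ')' }
  E → / Y: FIRST = { '/' }
F has only one production, so no FIRST/FIRST conflict is possible there.

Conflict for Y: Y → ) and Y → E E a
  Overlap: { ')' }
Conflict for Y: Y → E E a and Y → / ) *
  Overlap: { '/' }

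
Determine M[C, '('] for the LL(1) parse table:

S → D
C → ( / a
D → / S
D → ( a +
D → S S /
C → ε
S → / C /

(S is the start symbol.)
To find M[C, '('], we find productions for C where '(' is in the predict set (PREDICT(N → α) = (FIRST(α) \ {ε}) ∪ (FOLLOW(N) if α ⇒* ε)).

Relevant sets:
  FOLLOW(C) = { '/' }

C → ( / a: PREDICT = { '(' }
  '(' is in predict set, so this production goes in M[C, '(']
C → ε: PREDICT = { '/' }

M[C, '('] = C → ( / a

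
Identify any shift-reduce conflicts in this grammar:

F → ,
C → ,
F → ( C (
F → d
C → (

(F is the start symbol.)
Augment with F' → F and build the canonical LR(0) collection (I0 = CLOSURE({[F' → . F]}), then GOTO on every symbol after a dot until no new states appear). It has 9 states:
  I0: { [F → . ( C (], [F → . ,], [F → . d], [F' → . F] }  — shift
  I1: { [C → . (], [C → . ,], [F → ( . C (] }  — shift
  I2: { [F → , .] }  — reduce
  I3: { [F' → F .] }  — accept
  I4: { [F → d .] }  — reduce
  I5: { [C → ( .] }  — reduce
  I6: { [C → , .] }  — reduce
  I7: { [F → ( C . (] }  — shift
  I8: { [F → ( C ( .] }  — reduce

No state contains both a complete item and a shift item.

Answer: No shift-reduce conflicts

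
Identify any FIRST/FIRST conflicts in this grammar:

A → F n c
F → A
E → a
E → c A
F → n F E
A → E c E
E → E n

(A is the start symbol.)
Yes. A → F n c / A → E c E on { 'a', 'c' }; F → A / F → n F E on { 'n' }; E → a / E → E n on { 'a' }; E → c A / E → E n on { 'c' }

FIRST sets of the non-terminals at (or reachable through a nullable prefix from) the front of some alternative:
  FIRST(F) = { 'a', 'c', 'n' }
  FIRST(E) = { 'a', 'c' }
  FIRST(A) = { 'a', 'c', 'n' }

Productions for A:
  A → F n c: FIRST = { 'a', 'c', 'n' }
  A → E c E: FIRST = { 'a', 'c' }
Productions for F:
  F → A: FIRST = { 'a', 'c', 'n' }
  F → n F E: FIRST = { 'n' }
Productions for E:
  E → a: FIRST = { 'a' }
  E → c A: FIRST = { 'c' }
  E → E n: FIRST = { 'a', 'c' }

Conflict for A: A → F n c and A → E c E
  Overlap: { 'a', 'c' }
Conflict for F: F → A and F → n F E
  Overlap: { 'n' }
Conflict for E: E → a and E → E n
  Overlap: { 'a' }
Conflict for E: E → c A and E → E n
  Overlap: { 'c' }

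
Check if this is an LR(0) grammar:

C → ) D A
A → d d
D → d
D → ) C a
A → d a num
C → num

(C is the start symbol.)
A grammar is LR(0) if no state in the canonical LR(0) collection has:
  - both a shift item (dot before a terminal) and a complete item (shift-reduce conflict), or
  - two or more complete items (reduce-reduce conflict; the accept item [C' → C .] counts as a complete item here).

Augment with C' → C and build the canonical LR(0) collection (I0 = CLOSURE({[C' → . C]}), then GOTO on every symbol after a dot until no new states appear). It has 14 states:
  I0: { [C → . ) D A], [C → . num], [C' → . C] }  — shift
  I1: { [C → ) . D A], [D → . ) C a], [D → . d] }  — shift
  I2: { [C' → C .] }  — accept
  I3: { [C → num .] }  — reduce
  I4: { [C → . ) D A], [C → . num], [D → ) . C a] }  — shift
  I5: { [A → . d a num], [A → . d d], [C → ) D . A] }  — shift
  I6: { [D → d .] }  — reduce
  I7: { [C → ) D A .] }  — reduce
  I8: { [A → d . a num], [A → d . d] }  — shift
  I9: { [A → d a . num] }  — shift
  I10: { [A → d d .] }  — reduce
  I11: { [A → d a num .] }  — reduce
  I12: { [D → ) C . a] }  — shift
  I13: { [D → ) C a .] }  — reduce

Every state is either a pure shift/goto state or contains exactly one complete item and nothing to shift — no conflicts. The grammar is LR(0).

Answer: Yes, the grammar is LR(0)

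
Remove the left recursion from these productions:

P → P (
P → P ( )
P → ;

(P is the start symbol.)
P is directly left-recursive. The standard transformation for
  A → A α₁ | ... | A α_m | β₁ | ... | β_n
is
  A  → β₁ A' | ... | β_n A'
  A' → α₁ A' | ... | α_m A' | ε

P → ; becomes P → ; P'
P → P ( becomes P' → ( P'
P → P ( ) becomes P' → ( ) P'
Add P' → ε

Resulting grammar:
P → ; P'
P' → ( P'
P' → ( ) P'
P' → ε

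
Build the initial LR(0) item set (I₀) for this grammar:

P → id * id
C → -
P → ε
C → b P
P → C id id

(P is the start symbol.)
{ [C → . -], [C → . b P], [P → . C id id], [P → . id * id], [P → .], [P' → . P] }

First, augment the grammar with P' → P
I₀ = CLOSURE({ [P' → . P] }):
  [P' → . P] has the dot before P: add [P → . id * id], [P → .], [P → . C id id]
  [P → . C id id] has the dot before C: add [C → . -], [C → . b P]
No further items can be added.

I₀ = { [C → . -], [C → . b P], [P → . C id id], [P → . id * id], [P → .], [P' → . P] }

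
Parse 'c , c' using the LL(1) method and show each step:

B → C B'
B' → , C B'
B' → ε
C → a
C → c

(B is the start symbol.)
LL(1) parsing maintains a stack (initially the start symbol over $) and the input. At each step: if the stack top is a terminal, match it against the current input token; if it is a non-terminal N, replace it with the RHS of M[N, lookahead] (the unique production whose predict set contains the lookahead).

Stack is shown with the top on the left.

Stack     Input    Action
-------------------------
B $       c , c $  output B → C B'
C B' $    c , c $  output C → c
c B' $    c , c $  match 'c'
B' $      , c $    output B' → , C B'
, C B' $  , c $    match ','
C B' $    c $      output C → c
c B' $    c $      match 'c'
B' $      $        output B' → ε
$         $        accept

The string is accepted.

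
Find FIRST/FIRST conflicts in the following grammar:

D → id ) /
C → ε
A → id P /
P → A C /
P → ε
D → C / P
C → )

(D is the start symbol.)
FIRST sets of the non-terminals at (or reachable through a nullable prefix from) the front of some alternative:
  FIRST(C) = { ')', ε }
  FIRST(A) = { 'id' }

Productions for D:
  D → id ) /: FIRST = { 'id' }
  D → C / P: FIRST = { ')', '/' }
Productions for C:
  C → ε: FIRST = { ε }
  C → ): FIRST = { ')' }
Productions for P:
  P → A C /: FIRST = { 'id' }
  P → ε: FIRST = { ε }
A has only one production, so no FIRST/FIRST conflict is possible there.

All alternatives of each non-terminal have pairwise disjoint FIRST sets.

Answer: No FIRST/FIRST conflicts.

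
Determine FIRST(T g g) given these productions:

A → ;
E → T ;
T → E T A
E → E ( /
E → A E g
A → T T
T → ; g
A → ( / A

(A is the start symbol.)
FIRST sets of the non-terminals involved (from the grammar, by fixed-point iteration):
  FIRST(T) = { '(', ';' }

To compute FIRST(T g g), process the symbols left to right:
Symbol T is a non-terminal. Add FIRST(T) \ {ε} = { '(', ';' }
T is not nullable (ε ∉ FIRST(T)), so stop here.
FIRST(T g g) = { '(', ';' }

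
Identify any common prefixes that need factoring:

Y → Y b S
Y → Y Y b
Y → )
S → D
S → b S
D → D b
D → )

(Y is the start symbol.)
Left-factoring is needed when two productions for the same non-terminal
share a common prefix on the right-hand side.

Productions for Y:
  Y → Y b S
  Y → Y Y b
  Y → )
Productions for S:
  S → D
  S → b S
Productions for D:
  D → D b
  D → )

Found common prefix 'Y' in productions for Y

Answer: Yes, Y has productions with common prefix 'Y'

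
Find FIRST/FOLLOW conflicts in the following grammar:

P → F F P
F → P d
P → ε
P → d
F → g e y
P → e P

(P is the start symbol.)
Yes. P → F F P with FOLLOW(P) on { 'd' }; P → d with FOLLOW(P) on { 'd' }

A FIRST/FOLLOW conflict occurs when a non-terminal N has a nullable alternative N → β (β ⇒* ε) and another alternative N → α with FIRST(α) ∩ FOLLOW(N) ≠ ∅: on such a lookahead the parser cannot decide between expanding α and letting N vanish via β.

Nullable non-terminals: P.
FIRST sets used below: FIRST(F) = { 'd', 'e', 'g' }

P: nullable alternative(s) P → ε; FOLLOW(P) = { $, 'd' }
  P → F F P: FIRST \ {ε} = { 'd', 'e', 'g' } — overlaps FOLLOW(P) on { 'd' }: CONFLICT
  P → ε: FIRST \ {ε} = { } — this is the only nullable alternative, skip
  P → d: FIRST \ {ε} = { 'd' } — overlaps FOLLOW(P) on { 'd' }: CONFLICT
  P → e P: FIRST \ {ε} = { 'e' } — disjoint from FOLLOW(P)

F has no nullable alternative, so no FIRST/FOLLOW check is needed there.

So the grammar has 2 FIRST/FOLLOW conflicts (marked CONFLICT above).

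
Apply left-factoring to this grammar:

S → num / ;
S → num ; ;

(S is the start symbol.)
S → num S'
S' → / ;
S' → ; ;

Left-factoring transforms A → αβ₁ | αβ₂ into A → αA' and A' → β₁ | β₂
(α is the longest common prefix among the alternatives). Repeat until
no nonterminal has two alternatives with a common prefix.

Round 1: S has alternatives sharing prefix 'num'. Introduce S': S → num S'
  Add: S' → / ;
  Add: S' → ; ;

No remaining common prefixes — done.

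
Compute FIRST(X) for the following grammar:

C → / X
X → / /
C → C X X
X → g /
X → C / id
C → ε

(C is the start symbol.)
{ '/', 'g' }

To compute FIRST(X), examine every production with X on the left-hand side, reading each right-hand side left to right until a non-nullable symbol is reached.

FIRST sets of the other non-terminals involved (by the same procedure, iterated to a fixed point):
  FIRST(C) = { '/', 'g', ε }

From X → / /:
  - '/' is a terminal: add '/' and stop
From X → g /:
  - g is a terminal: add 'g' and stop
From X → C / id:
  - C is a non-terminal: add FIRST(C) \ {ε} = { '/', 'g' }
    C is nullable, so continue to the next symbol
  - '/' is a terminal: add '/' and stop

Collecting: FIRST(X) = { '/', 'g' }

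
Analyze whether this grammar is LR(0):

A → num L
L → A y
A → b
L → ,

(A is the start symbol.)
Augment with A' → A and build the canonical LR(0) collection (I0 = CLOSURE({[A' → . A]}), then GOTO on every symbol after a dot until no new states appear). It has 8 states:
  I0: { [A → . b], [A → . num L], [A' → . A] }  — shift
  I1: { [A' → A .] }  — accept
  I2: { [A → b .] }  — reduce
  I3: { [A → . b], [A → . num L], [A → num . L], [L → . ,], [L → . A y] }  — shift
  I4: { [L → , .] }  — reduce
  I5: { [L → A . y] }  — shift
  I6: { [A → num L .] }  — reduce
  I7: { [L → A y .] }  — reduce

Every state is either a pure shift/goto state or contains exactly one complete item and nothing to shift — no conflicts. The grammar is LR(0).

Answer: Yes, the grammar is LR(0)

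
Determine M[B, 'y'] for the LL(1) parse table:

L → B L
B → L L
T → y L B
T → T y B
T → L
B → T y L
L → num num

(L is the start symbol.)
To find M[B, 'y'], we find productions for B where 'y' is in the predict set (PREDICT(N → α) = (FIRST(α) \ {ε}) ∪ (FOLLOW(N) if α ⇒* ε)).

Relevant sets:
  FIRST(L) = { 'num', 'y' }
  FIRST(T) = { 'num', 'y' }

B → L L: PREDICT = { 'num', 'y' }
  'y' is in predict set, so this production goes in M[B, 'y']
B → T y L: PREDICT = { 'num', 'y' }
  'y' is in predict set, so this production goes in M[B, 'y']

M[B, 'y'] = B → L L, B → T y L  (a multiply-defined cell — the grammar is not LL(1))

Answer: B → L L, B → T y L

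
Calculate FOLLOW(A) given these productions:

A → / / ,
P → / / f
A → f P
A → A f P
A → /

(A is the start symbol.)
To compute FOLLOW(A), find every occurrence of A on a right-hand side N → α A β: add FIRST(β) \ {ε}, and if β is empty or nullable also add FOLLOW(N). Iterate to a fixed point.

A is the start symbol, so $ ∈ FOLLOW(A).
In A → A f P: A is followed by f P, add FIRST(f P) \ {ε} = { 'f' }

Taking the union: FOLLOW(A) = { $, 'f' }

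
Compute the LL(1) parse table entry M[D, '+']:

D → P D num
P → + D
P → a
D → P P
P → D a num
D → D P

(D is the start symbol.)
D → P D num, D → P P, D → D P

To find M[D, '+'], we find productions for D where '+' is in the predict set (PREDICT(N → α) = (FIRST(α) \ {ε}) ∪ (FOLLOW(N) if α ⇒* ε)).

Relevant sets:
  FIRST(P) = { '+', 'a' }
  FIRST(D) = { '+', 'a' }

D → P D num: PREDICT = { '+', 'a' }
  '+' is in predict set, so this production goes in M[D, '+']
D → P P: PREDICT = { '+', 'a' }
  '+' is in predict set, so this production goes in M[D, '+']
D → D P: PREDICT = { '+', 'a' }
  '+' is in predict set, so this production goes in M[D, '+']

M[D, '+'] = D → P D num, D → P P, D → D P  (a multiply-defined cell — the grammar is not LL(1))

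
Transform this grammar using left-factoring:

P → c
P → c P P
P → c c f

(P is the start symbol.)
P → c P'
P' → ε
P' → P P
P' → c f

Left-factoring transforms A → αβ₁ | αβ₂ into A → αA' and A' → β₁ | β₂
(α is the longest common prefix among the alternatives). Repeat until
no nonterminal has two alternatives with a common prefix.

Round 1: P has alternatives sharing prefix 'c'. Introduce P': P → c P'
  Add: P' → ε
  Add: P' → P P
  Add: P' → c f

No remaining common prefixes — done.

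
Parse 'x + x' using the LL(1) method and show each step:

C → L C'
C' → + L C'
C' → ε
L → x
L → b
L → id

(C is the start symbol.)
LL(1) parsing maintains a stack (initially the start symbol over $) and the input. At each step: if the stack top is a terminal, match it against the current input token; if it is a non-terminal N, replace it with the RHS of M[N, lookahead] (the unique production whose predict set contains the lookahead).

Stack is shown with the top on the left.

Stack     Input    Action
-------------------------
C $       x + x $  output C → L C'
L C' $    x + x $  output L → x
x C' $    x + x $  match 'x'
C' $      + x $    output C' → + L C'
+ L C' $  + x $    match '+'
L C' $    x $      output L → x
x C' $    x $      match 'x'
C' $      $        output C' → ε
$         $        accept

The string is accepted.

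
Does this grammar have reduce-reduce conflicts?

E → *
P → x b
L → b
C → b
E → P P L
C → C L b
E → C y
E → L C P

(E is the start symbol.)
A reduce-reduce conflict occurs when an LR(0) state has two complete items [A → α .] and [B → β .] — both call for a reduction, and with no lookahead the parser cannot choose between them.

Augment with E' → E and build the canonical LR(0) collection (I0 = CLOSURE({[E' → . E]}), then GOTO on every symbol after a dot until no new states appear). It has 18 states:
  I0: { [C → . C L b], [C → . b], [E → . *], [E → . C y], [E → . L C P], [E → . P P L], [E' → . E], [L → . b], [P → . x b] }  — shift
  I1: { [E → * .] }  — reduce
  I2: { [C → C . L b], [E → C . y], [L → . b] }  — shift
  I3: { [E' → E .] }  — accept
  I4: { [C → . C L b], [C → . b], [E → L . C P] }  — shift
  I5: { [E → P . P L], [P → . x b] }  — shift
  I6: { [C → b .], [L → b .] }  — 2 reduces
  I7: { [P → x . b] }  — shift
  I8: { [P → x b .] }  — reduce
  I9: { [E → P P . L], [L → . b] }  — shift
  I10: { [E → P P L .] }  — reduce
  I11: { [L → b .] }  — reduce
  I12: { [C → C . L b], [E → L C . P], [L → . b], [P → . x b] }  — shift
  I13: { [C → b .] }  — reduce
  I14: { [C → C L . b] }  — shift
  I15: { [E → L C P .] }  — reduce
  I16: { [C → C L b .] }  — reduce
  I17: { [E → C y .] }  — reduce

I6 contains complete items [C → b .], [L → b .] — reduce-reduce conflict.

Answer: Yes — I6: [C → b .] vs [L → b .]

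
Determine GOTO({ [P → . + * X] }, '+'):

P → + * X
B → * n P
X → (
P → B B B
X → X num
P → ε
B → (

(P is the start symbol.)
GOTO(I, '+') = CLOSURE({ [A → αX.β] : [A → α.Xβ] ∈ I, X = '+' })

Items with dot before '+', with the dot advanced:
  [P → . + * X] → [P → + . * X]
Closure adds nothing (no advanced item has the dot before a non-terminal).

GOTO = { [P → + . * X] }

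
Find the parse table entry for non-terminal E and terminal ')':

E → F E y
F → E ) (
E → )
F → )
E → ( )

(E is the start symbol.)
E → F E y, E → )

To find M[E, ')'], we find productions for E where ')' is in the predict set (PREDICT(N → α) = (FIRST(α) \ {ε}) ∪ (FOLLOW(N) if α ⇒* ε)).

Relevant sets:
  FIRST(F) = { '(', ')' }

E → F E y: PREDICT = { '(', ')' }
  ')' is in predict set, so this production goes in M[E, ')']
E → ): PREDICT = { ')' }
  ')' is in predict set, so this production goes in M[E, ')']
E → ( ): PREDICT = { '(' }

M[E, ')'] = E → F E y, E → )  (a multiply-defined cell — the grammar is not LL(1))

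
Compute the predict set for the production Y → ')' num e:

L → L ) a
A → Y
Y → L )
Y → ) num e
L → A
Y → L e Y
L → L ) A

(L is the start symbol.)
{ ')' }

PREDICT(Y → ')' num e) = (FIRST(RHS) \ {ε}) ∪ (FOLLOW(Y) if ε ∈ FIRST(RHS), i.e. RHS ⇒* ε)
FIRST(')' num e) = { ')' }
ε ∉ FIRST(')' num e), so FOLLOW(Y) is not added.
PREDICT(Y → ')' num e) = { ')' }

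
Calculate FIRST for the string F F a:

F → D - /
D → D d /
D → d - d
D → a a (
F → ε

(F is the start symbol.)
{ 'a', 'd' }

FIRST sets of the non-terminals involved (from the grammar, by fixed-point iteration):
  FIRST(F) = { 'a', 'd', ε }

To compute FIRST(F F a), process the symbols left to right:
Symbol F is a non-terminal. Add FIRST(F) \ {ε} = { 'a', 'd' }
F is nullable (ε ∈ FIRST(F)), continue to the next symbol.
Symbol F is a non-terminal. Add FIRST(F) \ {ε} = { 'a', 'd' }
F is nullable (ε ∈ FIRST(F)), continue to the next symbol.
Symbol a is a terminal. Add 'a' and stop.
FIRST(F F a) = { 'a', 'd' }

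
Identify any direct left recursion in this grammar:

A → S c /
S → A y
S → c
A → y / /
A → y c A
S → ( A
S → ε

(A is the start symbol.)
No direct left recursion

Direct left recursion occurs when N → N α for some non-terminal N (the right-hand side begins with the left-hand side itself).

A → S c /: starts with S
S → A y: starts with A
S → c: starts with c
A → y / /: starts with y
A → y c A: starts with y
S → ( A: starts with '('
S → ε: starts with ε

No direct left recursion found.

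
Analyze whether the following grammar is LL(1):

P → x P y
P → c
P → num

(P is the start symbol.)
A grammar is LL(1) if for each non-terminal N with multiple productions, the predict sets of those productions are pairwise disjoint, where PREDICT(N → α) = (FIRST(α) \ {ε}) ∪ (FOLLOW(N) if α ⇒* ε).

For P:
  PREDICT(P → x P y) = { 'x' }
  PREDICT(P → c) = { 'c' }
  PREDICT(P → num) = { 'num' }

All predict sets are disjoint. The grammar IS LL(1).

Answer: Yes, the grammar is LL(1).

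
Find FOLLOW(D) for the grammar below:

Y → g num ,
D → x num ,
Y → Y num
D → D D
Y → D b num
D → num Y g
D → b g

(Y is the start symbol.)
{ 'b', 'num', 'x' }

To compute FOLLOW(D), find every occurrence of D on a right-hand side N → α D β: add FIRST(β) \ {ε}, and if β is empty or nullable also add FOLLOW(N). Iterate to a fixed point.

In D → D D: D is followed by D, add FIRST(D) \ {ε} = { 'b', 'num', 'x' }
In D → D D: D is at the end; this adds FOLLOW(D) to itself — nothing new
In Y → D b num: D is followed by b num, add FIRST(b num) \ {ε} = { 'b' }

Taking the union: FOLLOW(D) = { 'b', 'num', 'x' }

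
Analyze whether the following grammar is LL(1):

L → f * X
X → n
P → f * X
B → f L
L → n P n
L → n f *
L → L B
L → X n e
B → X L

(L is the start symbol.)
No. Predict set conflict for L: { 'f' }

Relevant sets:
  FIRST(L) = { 'f', 'n' }
  FIRST(X) = { 'n' }

For L:
  PREDICT(L → f '*' X) = { 'f' }
  PREDICT(L → n P n) = { 'n' }
  PREDICT(L → n f '*') = { 'n' }
  PREDICT(L → L B) = { 'f', 'n' }
  PREDICT(L → X n e) = { 'n' }
For B:
  PREDICT(B → f L) = { 'f' }
  PREDICT(B → X L) = { 'n' }
X, P have a single production, so nothing to check there.

Conflict found: Predict set conflict for L: { 'f' }
The grammar is NOT LL(1).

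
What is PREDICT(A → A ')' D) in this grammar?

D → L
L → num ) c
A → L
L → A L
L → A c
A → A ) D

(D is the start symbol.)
{ 'num' }

PREDICT(A → A ')' D) = (FIRST(RHS) \ {ε}) ∪ (FOLLOW(A) if ε ∈ FIRST(RHS), i.e. RHS ⇒* ε)
FIRST(A) = { 'num' }
FIRST(A ')' D) = { 'num' }
ε ∉ FIRST(A ')' D), so FOLLOW(A) is not added.
PREDICT(A → A ')' D) = { 'num' }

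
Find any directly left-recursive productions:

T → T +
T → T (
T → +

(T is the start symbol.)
Direct left recursion occurs when N → N α for some non-terminal N (the right-hand side begins with the left-hand side itself).

T → T +: LEFT RECURSIVE (starts with T)
T → T (: LEFT RECURSIVE (starts with T)
T → +: starts with '+'

The grammar has direct left recursion on: T.

Answer: Yes, T is left-recursive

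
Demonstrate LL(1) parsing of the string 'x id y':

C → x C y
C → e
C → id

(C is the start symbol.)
Stack is shown with the top on the left.

Stack    Input     Action
-------------------------
C $      x id y $  output C → x C y
x C y $  x id y $  match 'x'
C y $    id y $    output C → id
id y $   id y $    match 'id'
y $      y $       match 'y'
$        $         accept

The string is accepted.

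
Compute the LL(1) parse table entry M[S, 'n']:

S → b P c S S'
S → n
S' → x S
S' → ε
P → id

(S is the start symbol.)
S → n

To find M[S, 'n'], we find productions for S where 'n' is in the predict set (PREDICT(N → α) = (FIRST(α) \ {ε}) ∪ (FOLLOW(N) if α ⇒* ε)).

S → b P c S S': PREDICT = { 'b' }
S → n: PREDICT = { 'n' }
  'n' is in predict set, so this production goes in M[S, 'n']

M[S, 'n'] = S → n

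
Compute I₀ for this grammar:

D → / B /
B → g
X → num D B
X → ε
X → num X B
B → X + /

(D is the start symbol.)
{ [D → . / B /], [D' → . D] }

First, augment the grammar with D' → D
I₀ = CLOSURE({ [D' → . D] }):
  [D' → . D] has the dot before D: add [D → . / B /]
No further items can be added.

I₀ = { [D → . / B /], [D' → . D] }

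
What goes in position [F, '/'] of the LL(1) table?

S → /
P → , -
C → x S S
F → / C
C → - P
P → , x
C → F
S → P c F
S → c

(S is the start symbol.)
To find M[F, '/'], we find productions for F where '/' is in the predict set (PREDICT(N → α) = (FIRST(α) \ {ε}) ∪ (FOLLOW(N) if α ⇒* ε)).

F → / C: PREDICT = { '/' }
  '/' is in predict set, so this production goes in M[F, '/']

M[F, '/'] = F → / C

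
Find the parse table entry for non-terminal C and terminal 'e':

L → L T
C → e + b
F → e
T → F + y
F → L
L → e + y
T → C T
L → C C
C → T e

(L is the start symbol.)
C → e + b, C → T e

To find M[C, 'e'], we find productions for C where 'e' is in the predict set (PREDICT(N → α) = (FIRST(α) \ {ε}) ∪ (FOLLOW(N) if α ⇒* ε)).

Relevant sets:
  FIRST(T) = { 'e' }

C → e + b: PREDICT = { 'e' }
  'e' is in predict set, so this production goes in M[C, 'e']
C → T e: PREDICT = { 'e' }
  'e' is in predict set, so this production goes in M[C, 'e']

M[C, 'e'] = C → e + b, C → T e  (a multiply-defined cell — the grammar is not LL(1))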